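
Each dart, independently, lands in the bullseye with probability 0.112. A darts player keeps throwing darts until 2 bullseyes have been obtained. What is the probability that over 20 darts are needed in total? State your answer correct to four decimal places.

0.3274

Needing more than 20 darts ⇔ fewer than 2 successes in the first 20. With X ~ Binomial(20, 0.112), P(Y > 20) = P(X ≤ 1).
  k=0: C(20,0)·0.112^0·0.888^20 = 0.092952
  k=1: C(20,1)·0.112^1·0.888^19 = 0.234474
P(X ≤ 1) = 0.327426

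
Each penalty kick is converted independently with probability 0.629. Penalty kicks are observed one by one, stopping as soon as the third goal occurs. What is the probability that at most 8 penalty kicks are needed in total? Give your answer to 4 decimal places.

0.9659

Finishing within 8 penalty kicks ⇔ at least 3 successes in the first 8. With X ~ Binomial(8, 0.629), P(Y ≤ 8) = 1 − P(X ≤ 2).
  k=0: C(8,0)·0.629^0·0.371^8 = 0.000359
  k=1: C(8,1)·0.629^1·0.371^7 = 0.004868
  k=2: C(8,2)·0.629^2·0.371^6 = 0.028887
1 − 0.034114 = 0.965886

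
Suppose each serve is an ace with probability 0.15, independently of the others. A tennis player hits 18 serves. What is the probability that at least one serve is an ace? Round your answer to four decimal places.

P(at least one) = 1 − P(none) = 1 − (1 − 0.15)^18
= 1 − 0.053646 = 0.946354

0.9464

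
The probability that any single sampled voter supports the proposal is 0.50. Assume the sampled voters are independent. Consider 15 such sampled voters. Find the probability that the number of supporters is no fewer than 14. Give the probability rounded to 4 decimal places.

0.0005

X ~ Binomial(15, 0.50); P(X ≥ 14) = Σ C(15,k) p^k (1−p)^(15−k) over k:
  k=14: C(15,14)·0.50^14·0.50^1 = 0.000458
  k=15: C(15,15)·0.50^15·0.50^0 = 0.000031
Total = 0.000488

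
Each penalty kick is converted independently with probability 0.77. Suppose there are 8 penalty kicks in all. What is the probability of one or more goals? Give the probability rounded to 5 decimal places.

P(at least one) = 1 − P(none) = 1 − (1 − 0.77)^8
= 1 − 0.0000078 = 0.9999922

0.99999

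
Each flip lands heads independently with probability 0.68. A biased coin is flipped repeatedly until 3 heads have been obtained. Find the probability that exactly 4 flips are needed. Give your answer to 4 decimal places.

Y = trial on which the third success occurs; negative binomial, r=3, p=0.68.
P(Y=4) = C(3,2) · p^3 · (1−p)^1
= 3 · 0.31443 · 0.32 = 0.301855

0.3019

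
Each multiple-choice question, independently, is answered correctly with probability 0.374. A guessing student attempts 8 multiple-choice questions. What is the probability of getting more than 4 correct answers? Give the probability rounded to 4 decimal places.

0.1361

X ~ Binomial(8, 0.374); P(X ≥ 5) = Σ C(8,k) p^k (1−p)^(8−k) over k:
  k=5: C(8,5)·0.374^5·0.626^3 = 0.100524
  k=6: C(8,6)·0.374^6·0.626^2 = 0.030029
  k=7: C(8,7)·0.374^7·0.626^1 = 0.005126
  k=8: C(8,8)·0.374^8·0.626^0 = 0.000383
Total = 0.136061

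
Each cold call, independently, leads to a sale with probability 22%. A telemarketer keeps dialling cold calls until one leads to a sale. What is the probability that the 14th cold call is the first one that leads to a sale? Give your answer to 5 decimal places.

Geometric (trials to first success), p = 0.22.
P(Y = 14) = (1−p)^13 · p = 0.039558 · 0.22 = 0.0087027

0.00870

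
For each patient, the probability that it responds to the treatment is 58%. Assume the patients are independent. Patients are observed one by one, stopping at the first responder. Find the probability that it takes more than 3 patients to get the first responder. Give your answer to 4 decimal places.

0.0741

Y = number of patients to the first success; geometric, p = 0.58.
P(Y > 3) = P(first 3 all fail) = (1−p)^3 = 0.074088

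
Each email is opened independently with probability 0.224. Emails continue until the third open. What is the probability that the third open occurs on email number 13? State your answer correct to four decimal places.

0.0587

Y = trial on which the third success occurs; negative binomial, r=3, p=0.224.
P(Y=13) = C(12,2) · p^3 · (1−p)^10
= 66 · 0.011239 · 0.07918 = 0.058736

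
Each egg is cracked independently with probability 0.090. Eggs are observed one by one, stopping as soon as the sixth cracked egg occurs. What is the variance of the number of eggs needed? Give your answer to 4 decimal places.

674.0741

Y = total eggs until the sixth success; negative binomial with r=6, p=0.09.
Var(Y) = r(1−p)/p² = 6·0.91 / 0.09² = 674.074074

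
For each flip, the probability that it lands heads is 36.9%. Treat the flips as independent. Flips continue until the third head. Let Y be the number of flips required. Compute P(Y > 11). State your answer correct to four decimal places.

Needing more than 11 flips ⇔ fewer than 3 successes in the first 11. With X ~ Binomial(11, 0.369), P(Y > 11) = P(X ≤ 2).
  k=0: C(11,0)·0.369^0·0.631^11 = 0.006314
  k=1: C(11,1)·0.369^1·0.631^10 = 0.040617
  k=2: C(11,2)·0.369^2·0.631^9 = 0.118763
P(X ≤ 2) = 0.165694

0.1657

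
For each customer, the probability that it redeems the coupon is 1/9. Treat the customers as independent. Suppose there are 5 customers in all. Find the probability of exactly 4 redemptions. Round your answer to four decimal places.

0.0007

X ~ Binomial(n=5, p=0.111111).
P(X=4) = C(5,4) · p^4 · (1−p)^1
= 5 · 0.00015242 · 0.88889 = 0.000677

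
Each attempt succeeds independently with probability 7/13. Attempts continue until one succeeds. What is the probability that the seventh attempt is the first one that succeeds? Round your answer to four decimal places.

Geometric (trials to first success), p = 0.538462.
P(Y = 7) = (1−p)^6 · p = 0.009666 · 0.538462 = 0.005205

0.0052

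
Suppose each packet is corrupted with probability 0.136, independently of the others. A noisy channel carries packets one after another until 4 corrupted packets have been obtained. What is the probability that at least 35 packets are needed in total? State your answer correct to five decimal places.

0.30259

Needing more than 34 packets ⇔ fewer than 4 successes in the first 34. With X ~ Binomial(34, 0.136), P(Y > 34) = P(X ≤ 3).
  k=0: C(34,0)·0.136^0·0.864^34 = 0.0069417
  k=1: C(34,1)·0.136^1·0.864^33 = 0.0371511
  k=2: C(34,2)·0.136^2·0.864^32 = 0.0964896
  k=3: C(34,3)·0.136^3·0.864^31 = 0.1620072
P(X ≤ 3) = 0.3025896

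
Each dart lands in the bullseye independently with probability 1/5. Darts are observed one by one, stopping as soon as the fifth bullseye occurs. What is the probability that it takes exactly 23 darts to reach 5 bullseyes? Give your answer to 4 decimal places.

Y = trial on which the fifth success occurs; negative binomial, r=5, p=0.20.
P(Y=23) = C(22,4) · p^5 · (1−p)^18
= 7315 · 0.00032 · 0.018014 = 0.042168

0.0422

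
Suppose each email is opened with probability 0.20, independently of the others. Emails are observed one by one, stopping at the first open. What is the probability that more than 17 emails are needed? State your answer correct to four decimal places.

0.0225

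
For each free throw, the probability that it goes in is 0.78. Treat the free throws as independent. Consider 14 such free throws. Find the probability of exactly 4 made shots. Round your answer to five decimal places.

X ~ Binomial(n=14, p=0.78).
P(X=4) = C(14,4) · p^4 · (1−p)^10
= 1001 · 0.37015 · 2.656e-07 = 0.0000984

0.00010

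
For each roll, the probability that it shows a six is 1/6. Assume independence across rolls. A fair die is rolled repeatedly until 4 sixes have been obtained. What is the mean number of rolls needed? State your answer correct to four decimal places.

Y = total rolls until the fourth success; negative binomial with r=4, p=0.166667.
E[Y] = r / p = 4 / 0.166667 = 24.000000

24.0000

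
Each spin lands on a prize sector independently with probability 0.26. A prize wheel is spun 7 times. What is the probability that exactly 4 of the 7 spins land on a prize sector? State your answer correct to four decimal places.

X ~ Binomial(n=7, p=0.26).
P(X=4) = C(7,4) · p^4 · (1−p)^3
= 35 · 0.0045698 · 0.40522 = 0.064812

0.0648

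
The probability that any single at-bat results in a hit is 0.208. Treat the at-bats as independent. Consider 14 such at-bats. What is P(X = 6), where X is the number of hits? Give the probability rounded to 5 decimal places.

X ~ Binomial(n=14, p=0.208).
P(X=6) = C(14,6) · p^6 · (1−p)^8
= 3003 · 8.098e-05 · 0.15481 = 0.0376476

0.03765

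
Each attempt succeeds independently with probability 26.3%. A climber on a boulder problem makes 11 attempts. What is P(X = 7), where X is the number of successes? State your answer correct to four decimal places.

X ~ Binomial(n=11, p=0.263).
P(X=7) = C(11,7) · p^7 · (1−p)^4
= 330 · 8.7034e-05 · 0.29503 = 0.008474

0.0085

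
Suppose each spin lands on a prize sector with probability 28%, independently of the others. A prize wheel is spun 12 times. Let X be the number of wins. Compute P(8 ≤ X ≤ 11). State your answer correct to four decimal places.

X ~ Binomial(12, 0.28); P(8 ≤ X ≤ 11) = Σ C(12,k) p^k (1−p)^(12−k) over k:
  k=8: C(12,8)·0.28^8·0.72^4 = 0.005026
  k=9: C(12,9)·0.28^9·0.72^3 = 0.000869
  k=10: C(12,10)·0.28^10·0.72^2 = 0.000101
  k=11: C(12,11)·0.28^11·0.72^1 = 0.000007
Total = 0.006003

0.0060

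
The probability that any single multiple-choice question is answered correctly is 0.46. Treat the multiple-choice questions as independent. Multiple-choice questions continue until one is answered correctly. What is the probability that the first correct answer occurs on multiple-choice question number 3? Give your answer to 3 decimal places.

Geometric (trials to first success), p = 0.46.
P(Y = 3) = (1−p)^2 · p = 0.2916 · 0.46 = 0.13414

0.134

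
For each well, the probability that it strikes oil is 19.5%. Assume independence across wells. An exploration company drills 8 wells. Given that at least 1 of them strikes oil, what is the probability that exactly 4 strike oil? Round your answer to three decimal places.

X ~ Binomial(8, 0.195). Want P(X=4 | X≥1) = P(X=4) / P(X≥1).
P(X=4) = C(8,4)·0.195^4·0.805^4 = 0.04250
P(X≥1) = 1 − 0.17635 = 0.82365
Ratio = 0.04250 / 0.82365 = 0.05160

0.052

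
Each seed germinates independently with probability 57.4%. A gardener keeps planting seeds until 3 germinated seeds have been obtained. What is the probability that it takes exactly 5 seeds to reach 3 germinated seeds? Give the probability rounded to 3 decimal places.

0.206

Y = trial on which the third success occurs; negative binomial, r=3, p=0.574.
P(Y=5) = C(4,2) · p^3 · (1−p)^2
= 6 · 0.18912 · 0.18148 = 0.20592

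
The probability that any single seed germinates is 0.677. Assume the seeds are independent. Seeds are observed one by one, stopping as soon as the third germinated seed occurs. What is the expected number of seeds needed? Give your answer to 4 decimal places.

Y = total seeds until the third success; negative binomial with r=3, p=0.677.
E[Y] = r / p = 3 / 0.677 = 4.431315

4.4313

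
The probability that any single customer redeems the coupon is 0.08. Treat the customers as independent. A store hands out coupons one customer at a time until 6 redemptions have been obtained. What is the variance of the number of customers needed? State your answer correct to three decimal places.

862.500

Y = total customers until the sixth success; negative binomial with r=6, p=0.08.
Var(Y) = r(1−p)/p² = 6·0.92 / 0.08² = 862.50000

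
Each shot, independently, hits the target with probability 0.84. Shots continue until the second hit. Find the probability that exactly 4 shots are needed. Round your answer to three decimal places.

0.054

Y = trial on which the second success occurs; negative binomial, r=2, p=0.84.
P(Y=4) = C(3,1) · p^2 · (1−p)^2
= 3 · 0.7056 · 0.0256 = 0.05419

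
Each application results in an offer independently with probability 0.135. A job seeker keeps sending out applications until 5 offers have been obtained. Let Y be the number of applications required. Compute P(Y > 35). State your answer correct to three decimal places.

Needing more than 35 applications ⇔ fewer than 5 successes in the first 35. With X ~ Binomial(35, 0.135), P(Y > 35) = P(X ≤ 4).
  k=0: C(35,0)·0.135^0·0.865^35 = 0.00625
  k=1: C(35,1)·0.135^1·0.865^34 = 0.03412
  k=2: C(35,2)·0.135^2·0.865^33 = 0.09051
  k=3: C(35,3)·0.135^3·0.865^32 = 0.15539
  k=4: C(35,4)·0.135^4·0.865^31 = 0.19401
P(X ≤ 4) = 0.48028

0.480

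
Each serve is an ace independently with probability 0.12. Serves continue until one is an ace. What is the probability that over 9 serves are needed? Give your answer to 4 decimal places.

Y = number of serves to the first success; geometric, p = 0.12.
P(Y > 9) = P(first 9 all fail) = (1−p)^9 = 0.316478

0.3165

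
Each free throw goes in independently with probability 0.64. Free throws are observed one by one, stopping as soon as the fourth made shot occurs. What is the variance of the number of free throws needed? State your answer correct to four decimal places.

Y = total free throws until the fourth success; negative binomial with r=4, p=0.64.
Var(Y) = r(1−p)/p² = 4·0.36 / 0.64² = 3.515625

3.5156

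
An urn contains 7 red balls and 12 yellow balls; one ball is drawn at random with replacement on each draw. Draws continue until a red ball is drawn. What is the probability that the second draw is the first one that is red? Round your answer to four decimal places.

0.2327

Geometric (trials to first success), p = 0.368421.
P(Y = 2) = (1−p)^1 · p = 0.63158 · 0.368421 = 0.232687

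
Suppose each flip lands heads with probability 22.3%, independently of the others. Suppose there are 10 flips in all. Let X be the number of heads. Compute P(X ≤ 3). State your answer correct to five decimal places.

X ~ Binomial(10, 0.223); P(X ≤ 3) = Σ C(10,k) p^k (1−p)^(10−k) over k:
  k=0: C(10,0)·0.223^0·0.777^10 = 0.0802066
  k=1: C(10,1)·0.223^1·0.777^9 = 0.2301940
  k=2: C(10,2)·0.223^2·0.777^8 = 0.2972969
  k=3: C(10,3)·0.223^3·0.777^7 = 0.2275323
Total = 0.8352298

0.83523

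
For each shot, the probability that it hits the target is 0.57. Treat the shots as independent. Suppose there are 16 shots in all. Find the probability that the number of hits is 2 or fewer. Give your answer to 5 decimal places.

0.00032

X ~ Binomial(16, 0.57); P(X ≤ 2) = Σ C(16,k) p^k (1−p)^(16−k) over k:
  k=0: C(16,0)·0.57^0·0.43^16 = 0.0000014
  k=1: C(16,1)·0.57^1·0.43^15 = 0.0000290
  k=2: C(16,2)·0.57^2·0.43^14 = 0.0002881
Total = 0.0003184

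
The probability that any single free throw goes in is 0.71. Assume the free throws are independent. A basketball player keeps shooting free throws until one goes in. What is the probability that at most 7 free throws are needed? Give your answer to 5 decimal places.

Y = number of free throws to the first success; geometric, p = 0.71.
P(Y ≤ 7) = 1 − (1−p)^7 = 1 − 0.0001725 = 0.9998275

0.99983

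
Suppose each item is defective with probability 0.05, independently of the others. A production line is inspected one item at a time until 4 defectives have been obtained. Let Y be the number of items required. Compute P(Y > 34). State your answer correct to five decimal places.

0.91187

Needing more than 34 items ⇔ fewer than 4 successes in the first 34. With X ~ Binomial(34, 0.05), P(Y > 34) = P(X ≤ 3).
  k=0: C(34,0)·0.05^0·0.95^34 = 0.1748246
  k=1: C(34,1)·0.05^1·0.95^33 = 0.3128440
  k=2: C(34,2)·0.05^2·0.95^32 = 0.2716804
  k=3: C(34,3)·0.05^3·0.95^31 = 0.1525223
P(X ≤ 3) = 0.9118713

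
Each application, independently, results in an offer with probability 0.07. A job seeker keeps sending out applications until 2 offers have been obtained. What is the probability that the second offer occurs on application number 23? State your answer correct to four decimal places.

0.0235

Y = trial on which the second success occurs; negative binomial, r=2, p=0.07.
P(Y=23) = C(22,1) · p^2 · (1−p)^21
= 22 · 0.0049 · 0.21784 = 0.023483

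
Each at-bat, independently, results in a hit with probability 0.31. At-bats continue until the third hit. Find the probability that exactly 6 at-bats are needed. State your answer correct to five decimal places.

Y = trial on which the third success occurs; negative binomial, r=3, p=0.31.
P(Y=6) = C(5,2) · p^3 · (1−p)^3
= 10 · 0.029791 · 0.32851 = 0.0978661

0.09787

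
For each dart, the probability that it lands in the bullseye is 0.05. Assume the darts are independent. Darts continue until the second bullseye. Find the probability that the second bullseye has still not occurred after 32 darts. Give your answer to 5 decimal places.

0.51996

Needing more than 32 darts ⇔ fewer than 2 successes in the first 32. With X ~ Binomial(32, 0.05), P(Y > 32) = P(X ≤ 1).
  k=0: C(32,0)·0.05^0·0.95^32 = 0.1937115
  k=1: C(32,1)·0.05^1·0.95^31 = 0.3262509
P(X ≤ 1) = 0.5199624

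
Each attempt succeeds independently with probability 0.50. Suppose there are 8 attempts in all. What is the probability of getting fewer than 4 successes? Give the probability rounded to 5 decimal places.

X ~ Binomial(8, 0.50); P(X ≤ 3) = Σ C(8,k) p^k (1−p)^(8−k) over k:
  k=0: C(8,0)·0.50^0·0.50^8 = 0.0039062
  k=1: C(8,1)·0.50^1·0.50^7 = 0.0312500
  k=2: C(8,2)·0.50^2·0.50^6 = 0.1093750
  k=3: C(8,3)·0.50^3·0.50^5 = 0.2187500
Total = 0.3632812

0.36328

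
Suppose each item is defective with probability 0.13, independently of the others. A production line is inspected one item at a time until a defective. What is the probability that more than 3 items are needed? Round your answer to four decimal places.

0.6585

Y = number of items to the first success; geometric, p = 0.13.
P(Y > 3) = P(first 3 all fail) = (1−p)^3 = 0.658503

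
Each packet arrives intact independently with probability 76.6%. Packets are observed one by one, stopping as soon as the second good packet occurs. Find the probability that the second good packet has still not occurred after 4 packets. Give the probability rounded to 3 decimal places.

0.042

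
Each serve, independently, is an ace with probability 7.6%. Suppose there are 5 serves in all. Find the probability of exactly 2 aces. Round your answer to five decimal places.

0.04557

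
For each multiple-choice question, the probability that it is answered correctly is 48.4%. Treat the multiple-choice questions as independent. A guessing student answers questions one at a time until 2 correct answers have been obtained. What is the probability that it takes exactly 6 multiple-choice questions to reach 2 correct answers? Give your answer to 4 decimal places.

0.0830

Y = trial on which the second success occurs; negative binomial, r=2, p=0.484.
P(Y=6) = C(5,1) · p^2 · (1−p)^4
= 5 · 0.23426 · 0.070892 = 0.083035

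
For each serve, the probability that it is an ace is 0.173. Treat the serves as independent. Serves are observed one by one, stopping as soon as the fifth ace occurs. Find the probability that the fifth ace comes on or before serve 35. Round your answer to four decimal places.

Finishing within 35 serves ⇔ at least 5 successes in the first 35. With X ~ Binomial(35, 0.173), P(Y ≤ 35) = 1 − P(X ≤ 4).
  k=0: C(35,0)·0.173^0·0.827^35 = 0.001296
  k=1: C(35,1)·0.173^1·0.827^34 = 0.009491
  k=2: C(35,2)·0.173^2·0.827^33 = 0.033751
  k=3: C(35,3)·0.173^3·0.827^32 = 0.077665
  k=4: C(35,4)·0.173^4·0.827^31 = 0.129974
1 − 0.252177 = 0.747823

0.7478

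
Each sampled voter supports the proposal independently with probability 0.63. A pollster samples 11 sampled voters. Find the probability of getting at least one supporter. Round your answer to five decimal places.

0.99998

P(at least one) = 1 − P(none) = 1 − (1 − 0.63)^11
= 1 − 0.0000178 = 0.9999822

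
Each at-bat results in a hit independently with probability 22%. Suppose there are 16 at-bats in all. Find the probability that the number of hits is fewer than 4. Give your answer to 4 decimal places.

X ~ Binomial(16, 0.22); P(X ≤ 3) = Σ C(16,k) p^k (1−p)^(16−k) over k:
  k=0: C(16,0)·0.22^0·0.78^16 = 0.018772
  k=1: C(16,1)·0.22^1·0.78^15 = 0.084715
  k=2: C(16,2)·0.22^2·0.78^14 = 0.179205
  k=3: C(16,3)·0.22^3·0.78^13 = 0.235877
Total = 0.518570

0.5186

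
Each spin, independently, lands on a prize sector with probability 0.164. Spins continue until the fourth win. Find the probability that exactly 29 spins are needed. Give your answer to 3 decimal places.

0.027

Y = trial on which the fourth success occurs; negative binomial, r=4, p=0.164.
P(Y=29) = C(28,3) · p^4 · (1−p)^25
= 3276 · 0.00072339 · 0.011354 = 0.02691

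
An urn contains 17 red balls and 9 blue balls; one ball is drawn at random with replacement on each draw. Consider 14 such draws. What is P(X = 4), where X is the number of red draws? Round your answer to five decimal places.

X ~ Binomial(n=14, p=0.653846).
P(X=4) = C(14,4) · p^4 · (1−p)^10
= 1001 · 0.18277 · 2.47e-05 = 0.0045189

0.00452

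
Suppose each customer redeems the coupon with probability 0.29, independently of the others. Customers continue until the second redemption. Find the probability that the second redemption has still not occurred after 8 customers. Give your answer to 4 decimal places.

0.2756

Needing more than 8 customers ⇔ fewer than 2 successes in the first 8. With X ~ Binomial(8, 0.29), P(Y > 8) = P(X ≤ 1).
  k=0: C(8,0)·0.29^0·0.71^8 = 0.064575
  k=1: C(8,1)·0.29^1·0.71^7 = 0.211007
P(X ≤ 1) = 0.275582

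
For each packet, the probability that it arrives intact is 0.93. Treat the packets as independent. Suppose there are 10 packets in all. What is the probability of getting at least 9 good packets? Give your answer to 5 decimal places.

0.84827

X ~ Binomial(10, 0.93); P(X ≥ 9) = Σ C(10,k) p^k (1−p)^(10−k) over k:
  k=9: C(10,9)·0.93^9·0.07^1 = 0.3642878
  k=10: C(10,10)·0.93^10·0.07^0 = 0.4839823
Total = 0.8482701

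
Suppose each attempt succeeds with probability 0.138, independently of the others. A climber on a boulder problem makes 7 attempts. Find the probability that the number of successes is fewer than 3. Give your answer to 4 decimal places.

0.9403

X ~ Binomial(7, 0.138); P(X ≤ 2) = Σ C(7,k) p^k (1−p)^(7−k) over k:
  k=0: C(7,0)·0.138^0·0.862^7 = 0.353631
  k=1: C(7,1)·0.138^1·0.862^6 = 0.396297
  k=2: C(7,2)·0.138^2·0.862^5 = 0.190333
Total = 0.940261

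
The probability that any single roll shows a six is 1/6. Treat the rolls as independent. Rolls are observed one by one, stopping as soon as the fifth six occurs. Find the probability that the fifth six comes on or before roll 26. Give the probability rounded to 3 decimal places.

0.442

Finishing within 26 rolls ⇔ at least 5 successes in the first 26. With X ~ Binomial(26, 0.166667), P(Y ≤ 26) = 1 − P(X ≤ 4).
  k=0: C(26,0)·0.166667^0·0.833333^26 = 0.00874
  k=1: C(26,1)·0.166667^1·0.833333^25 = 0.04542
  k=2: C(26,2)·0.166667^2·0.833333^24 = 0.11356
  k=3: C(26,3)·0.166667^3·0.833333^23 = 0.18170
  k=4: C(26,4)·0.166667^4·0.833333^22 = 0.20895
1 − 0.55837 = 0.44163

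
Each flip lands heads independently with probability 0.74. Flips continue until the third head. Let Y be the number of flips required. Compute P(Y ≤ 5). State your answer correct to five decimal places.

Finishing within 5 flips ⇔ at least 3 successes in the first 5. With X ~ Binomial(5, 0.74), P(Y ≤ 5) = 1 − P(X ≤ 2).
  k=0: C(5,0)·0.74^0·0.26^5 = 0.0011881
  k=1: C(5,1)·0.74^1·0.26^4 = 0.0169081
  k=2: C(5,2)·0.74^2·0.26^3 = 0.0962462
1 − 0.1143424 = 0.8856576

0.88566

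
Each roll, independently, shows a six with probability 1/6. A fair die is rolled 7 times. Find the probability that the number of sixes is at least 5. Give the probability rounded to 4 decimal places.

X ~ Binomial(7, 0.166667); P(X ≥ 5) = Σ C(7,k) p^k (1−p)^(7−k) over k:
  k=5: C(7,5)·0.166667^5·0.833333^2 = 0.001875
  k=6: C(7,6)·0.166667^6·0.833333^1 = 0.000125
  k=7: C(7,7)·0.166667^7·0.833333^0 = 0.000004
Total = 0.002004

0.0020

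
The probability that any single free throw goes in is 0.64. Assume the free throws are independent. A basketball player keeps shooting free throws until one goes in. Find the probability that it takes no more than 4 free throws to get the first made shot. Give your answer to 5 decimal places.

Y = number of free throws to the first success; geometric, p = 0.64.
P(Y ≤ 4) = 1 − (1−p)^4 = 1 − 0.0167962 = 0.9832038

0.98320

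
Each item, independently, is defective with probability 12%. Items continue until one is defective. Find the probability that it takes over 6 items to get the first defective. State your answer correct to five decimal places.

0.46440

Y = number of items to the first success; geometric, p = 0.12.
P(Y > 6) = P(first 6 all fail) = (1−p)^6 = 0.4644041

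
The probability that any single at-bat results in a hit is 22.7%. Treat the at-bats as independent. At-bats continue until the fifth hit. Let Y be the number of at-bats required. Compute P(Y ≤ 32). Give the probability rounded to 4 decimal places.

0.8822

Finishing within 32 at-bats ⇔ at least 5 successes in the first 32. With X ~ Binomial(32, 0.227), P(Y ≤ 32) = 1 − P(X ≤ 4).
  k=0: C(32,0)·0.227^0·0.773^32 = 0.000264
  k=1: C(32,1)·0.227^1·0.773^31 = 0.002482
  k=2: C(32,2)·0.227^2·0.773^30 = 0.011296
  k=3: C(32,3)·0.227^3·0.773^29 = 0.033171
  k=4: C(32,4)·0.227^4·0.773^28 = 0.070623
1 − 0.117836 = 0.882164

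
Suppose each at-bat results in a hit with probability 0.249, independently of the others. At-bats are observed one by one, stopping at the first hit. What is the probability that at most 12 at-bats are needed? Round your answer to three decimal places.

Y = number of at-bats to the first success; geometric, p = 0.249.
P(Y ≤ 12) = 1 − (1−p)^12 = 1 − 0.03219 = 0.96781

0.968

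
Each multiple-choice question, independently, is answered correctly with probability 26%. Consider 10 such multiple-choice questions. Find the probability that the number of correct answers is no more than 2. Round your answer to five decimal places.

0.49578

X ~ Binomial(10, 0.26); P(X ≤ 2) = Σ C(10,k) p^k (1−p)^(10−k) over k:
  k=0: C(10,0)·0.26^0·0.74^10 = 0.0492399
  k=1: C(10,1)·0.26^1·0.74^9 = 0.1730051
  k=2: C(10,2)·0.26^2·0.74^8 = 0.2735350
Total = 0.4957800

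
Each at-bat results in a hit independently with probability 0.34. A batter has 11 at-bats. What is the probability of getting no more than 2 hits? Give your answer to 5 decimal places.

X ~ Binomial(11, 0.34); P(X ≤ 2) = Σ C(11,k) p^k (1−p)^(11−k) over k:
  k=0: C(11,0)·0.34^0·0.66^11 = 0.0103510
  k=1: C(11,1)·0.34^1·0.66^10 = 0.0586558
  k=2: C(11,2)·0.34^2·0.66^9 = 0.1510831
Total = 0.2200899

0.22009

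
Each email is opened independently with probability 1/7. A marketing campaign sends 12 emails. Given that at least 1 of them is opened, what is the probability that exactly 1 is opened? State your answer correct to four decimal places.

0.3732

X ~ Binomial(12, 0.142857). Want P(X=1 | X≥1) = P(X=1) / P(X≥1).
P(X=1) = C(12,1)·0.142857^1·0.857143^11 = 0.314535
P(X≥1) = 1 − 0.157267 = 0.842733
Ratio = 0.314535 / 0.842733 = 0.373232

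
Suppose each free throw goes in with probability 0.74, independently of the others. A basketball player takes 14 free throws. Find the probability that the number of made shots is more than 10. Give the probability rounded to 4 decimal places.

0.4864

X ~ Binomial(14, 0.74); P(X ≥ 11) = Σ C(14,k) p^k (1−p)^(14−k) over k:
  k=11: C(14,11)·0.74^11·0.26^3 = 0.233115
  k=12: C(14,12)·0.74^12·0.26^2 = 0.165870
  k=13: C(14,13)·0.74^13·0.26^1 = 0.072630
  k=14: C(14,14)·0.74^14·0.26^0 = 0.014765
Total = 0.486380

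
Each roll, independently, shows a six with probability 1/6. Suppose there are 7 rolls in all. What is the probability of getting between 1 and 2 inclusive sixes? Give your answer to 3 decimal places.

X ~ Binomial(7, 0.166667); P(1 ≤ X ≤ 2) = Σ C(7,k) p^k (1−p)^(7−k) over k:
  k=1: C(7,1)·0.166667^1·0.833333^6 = 0.39071
  k=2: C(7,2)·0.166667^2·0.833333^5 = 0.23443
Total = 0.62514

0.625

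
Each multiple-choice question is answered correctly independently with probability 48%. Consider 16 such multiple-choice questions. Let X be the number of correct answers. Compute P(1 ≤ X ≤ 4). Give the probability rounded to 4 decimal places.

0.0537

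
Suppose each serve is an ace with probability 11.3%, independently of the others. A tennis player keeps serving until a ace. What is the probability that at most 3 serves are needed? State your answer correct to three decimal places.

Y = number of serves to the first success; geometric, p = 0.113.
P(Y ≤ 3) = 1 − (1−p)^3 = 1 − 0.69786 = 0.30214

0.302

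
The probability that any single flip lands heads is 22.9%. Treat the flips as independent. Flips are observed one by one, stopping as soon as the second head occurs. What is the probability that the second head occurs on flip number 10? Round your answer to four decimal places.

0.0589

Y = trial on which the second success occurs; negative binomial, r=2, p=0.229.
P(Y=10) = C(9,1) · p^2 · (1−p)^8
= 9 · 0.052441 · 0.12486 = 0.058932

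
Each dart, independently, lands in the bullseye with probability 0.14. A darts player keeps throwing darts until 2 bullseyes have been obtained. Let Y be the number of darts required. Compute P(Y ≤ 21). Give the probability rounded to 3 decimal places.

Finishing within 21 darts ⇔ at least 2 successes in the first 21. With X ~ Binomial(21, 0.14), P(Y ≤ 21) = 1 − P(X ≤ 1).
  k=0: C(21,0)·0.14^0·0.86^21 = 0.04212
  k=1: C(21,1)·0.14^1·0.86^20 = 0.14398
1 − 0.18610 = 0.81390

0.814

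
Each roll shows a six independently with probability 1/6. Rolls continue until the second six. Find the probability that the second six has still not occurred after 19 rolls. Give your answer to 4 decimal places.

Needing more than 19 rolls ⇔ fewer than 2 successes in the first 19. With X ~ Binomial(19, 0.166667), P(Y > 19) = P(X ≤ 1).
  k=0: C(19,0)·0.166667^0·0.833333^19 = 0.031301
  k=1: C(19,1)·0.166667^1·0.833333^18 = 0.118943
P(X ≤ 1) = 0.150244

0.1502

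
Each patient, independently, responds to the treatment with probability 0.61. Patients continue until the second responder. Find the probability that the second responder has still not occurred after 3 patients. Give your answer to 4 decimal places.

0.3377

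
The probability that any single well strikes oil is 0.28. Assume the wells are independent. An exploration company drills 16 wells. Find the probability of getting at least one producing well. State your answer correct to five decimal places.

P(at least one) = 1 − P(none) = 1 − (1 − 0.28)^16
= 1 − 0.0052158 = 0.9947842

0.99478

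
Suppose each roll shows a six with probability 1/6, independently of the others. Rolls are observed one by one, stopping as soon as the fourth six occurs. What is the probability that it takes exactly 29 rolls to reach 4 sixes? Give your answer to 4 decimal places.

Y = trial on which the fourth success occurs; negative binomial, r=4, p=0.166667.
P(Y=29) = C(28,3) · p^4 · (1−p)^25
= 3276 · 0.0007716 · 0.010483 = 0.026498

0.0265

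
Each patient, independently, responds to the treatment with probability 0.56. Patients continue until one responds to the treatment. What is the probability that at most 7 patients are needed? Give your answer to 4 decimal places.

Y = number of patients to the first success; geometric, p = 0.56.
P(Y ≤ 7) = 1 − (1−p)^7 = 1 − 0.003193 = 0.996807

0.9968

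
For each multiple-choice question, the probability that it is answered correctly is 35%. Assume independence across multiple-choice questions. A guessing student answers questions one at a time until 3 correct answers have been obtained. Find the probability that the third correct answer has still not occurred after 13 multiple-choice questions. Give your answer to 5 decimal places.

0.11319

Needing more than 13 multiple-choice questions ⇔ fewer than 3 successes in the first 13. With X ~ Binomial(13, 0.35), P(Y > 13) = P(X ≤ 2).
  k=0: C(13,0)·0.35^0·0.65^13 = 0.0036972
  k=1: C(13,1)·0.35^1·0.65^12 = 0.0258804
  k=2: C(13,2)·0.35^2·0.65^11 = 0.0836137
P(X ≤ 2) = 0.1131914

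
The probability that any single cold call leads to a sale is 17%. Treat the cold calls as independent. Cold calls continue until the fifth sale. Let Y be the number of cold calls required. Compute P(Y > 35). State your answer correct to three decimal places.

Needing more than 35 cold calls ⇔ fewer than 5 successes in the first 35. With X ~ Binomial(35, 0.17), P(Y > 35) = P(X ≤ 4).
  k=0: C(35,0)·0.17^0·0.83^35 = 0.00147
  k=1: C(35,1)·0.17^1·0.83^34 = 0.01055
  k=2: C(35,2)·0.17^2·0.83^33 = 0.03673
  k=3: C(35,3)·0.17^3·0.83^32 = 0.08275
  k=4: C(35,4)·0.17^4·0.83^31 = 0.13559
P(X ≤ 4) = 0.26708

0.267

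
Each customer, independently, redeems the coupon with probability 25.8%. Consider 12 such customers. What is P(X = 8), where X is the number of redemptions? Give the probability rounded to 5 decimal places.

X ~ Binomial(n=12, p=0.258).
P(X=8) = C(12,8) · p^8 · (1−p)^4
= 495 · 1.9632e-05 · 0.30312 = 0.0029456

0.00295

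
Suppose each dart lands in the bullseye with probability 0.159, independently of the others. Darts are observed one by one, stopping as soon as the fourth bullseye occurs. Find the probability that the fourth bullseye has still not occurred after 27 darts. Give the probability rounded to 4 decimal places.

Needing more than 27 darts ⇔ fewer than 4 successes in the first 27. With X ~ Binomial(27, 0.159), P(Y > 27) = P(X ≤ 3).
  k=0: C(27,0)·0.159^0·0.841^27 = 0.009322
  k=1: C(27,1)·0.159^1·0.841^26 = 0.047584
  k=2: C(27,2)·0.159^2·0.841^25 = 0.116950
  k=3: C(27,3)·0.159^3·0.841^24 = 0.184256
P(X ≤ 3) = 0.358111

0.3581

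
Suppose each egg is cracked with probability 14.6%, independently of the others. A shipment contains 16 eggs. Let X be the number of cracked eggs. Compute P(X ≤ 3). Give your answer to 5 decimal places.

0.80370

X ~ Binomial(16, 0.146); P(X ≤ 3) = Σ C(16,k) p^k (1−p)^(16−k) over k:
  k=0: C(16,0)·0.146^0·0.854^16 = 0.0800435
  k=1: C(16,1)·0.146^1·0.854^15 = 0.2189480
  k=2: C(16,2)·0.146^2·0.854^14 = 0.2807354
  k=3: C(16,3)·0.146^3·0.854^13 = 0.2239747
Total = 0.8037015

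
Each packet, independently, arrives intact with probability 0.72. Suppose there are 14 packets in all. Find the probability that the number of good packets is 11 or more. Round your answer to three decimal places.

0.419

X ~ Binomial(14, 0.72); P(X ≥ 11) = Σ C(14,k) p^k (1−p)^(14−k) over k:
  k=11: C(14,11)·0.72^11·0.28^3 = 0.21539
  k=12: C(14,12)·0.72^12·0.28^2 = 0.13847
  k=13: C(14,13)·0.72^13·0.28^1 = 0.05478
  k=14: C(14,14)·0.72^14·0.28^0 = 0.01006
Total = 0.41870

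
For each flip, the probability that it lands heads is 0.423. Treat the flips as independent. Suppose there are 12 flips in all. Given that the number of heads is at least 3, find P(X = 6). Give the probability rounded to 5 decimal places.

0.20816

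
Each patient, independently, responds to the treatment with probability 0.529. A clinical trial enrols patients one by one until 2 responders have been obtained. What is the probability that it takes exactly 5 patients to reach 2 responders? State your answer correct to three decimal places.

Y = trial on which the second success occurs; negative binomial, r=2, p=0.529.
P(Y=5) = C(4,1) · p^2 · (1−p)^3
= 4 · 0.27984 · 0.10449 = 0.11696

0.117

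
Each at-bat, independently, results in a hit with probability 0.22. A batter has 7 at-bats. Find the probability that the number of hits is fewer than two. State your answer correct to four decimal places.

X ~ Binomial(7, 0.22); P(X ≤ 1) = Σ C(7,k) p^k (1−p)^(7−k) over k:
  k=0: C(7,0)·0.22^0·0.78^7 = 0.175656
  k=1: C(7,1)·0.22^1·0.78^6 = 0.346807
Total = 0.522463

0.5225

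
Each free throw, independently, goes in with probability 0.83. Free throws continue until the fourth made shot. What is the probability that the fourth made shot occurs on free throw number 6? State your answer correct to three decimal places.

0.137

Y = trial on which the fourth success occurs; negative binomial, r=4, p=0.83.
P(Y=6) = C(5,3) · p^4 · (1−p)^2
= 10 · 0.47458 · 0.0289 = 0.13715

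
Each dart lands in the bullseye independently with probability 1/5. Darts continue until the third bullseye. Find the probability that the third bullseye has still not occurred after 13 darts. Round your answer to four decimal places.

0.5017

Needing more than 13 darts ⇔ fewer than 3 successes in the first 13. With X ~ Binomial(13, 0.20), P(Y > 13) = P(X ≤ 2).
  k=0: C(13,0)·0.20^0·0.80^13 = 0.054976
  k=1: C(13,1)·0.20^1·0.80^12 = 0.178671
  k=2: C(13,2)·0.20^2·0.80^11 = 0.268006
P(X ≤ 2) = 0.501652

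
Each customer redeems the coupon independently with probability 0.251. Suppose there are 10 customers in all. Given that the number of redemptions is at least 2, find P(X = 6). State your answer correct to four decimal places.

0.0218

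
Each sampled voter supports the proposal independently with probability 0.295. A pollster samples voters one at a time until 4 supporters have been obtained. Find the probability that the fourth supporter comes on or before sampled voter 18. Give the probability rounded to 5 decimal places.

0.82396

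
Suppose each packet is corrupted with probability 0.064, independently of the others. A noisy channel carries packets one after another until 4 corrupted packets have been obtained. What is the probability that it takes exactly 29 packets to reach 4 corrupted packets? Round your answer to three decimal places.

0.011

Y = trial on which the fourth success occurs; negative binomial, r=4, p=0.064.
P(Y=29) = C(28,3) · p^4 · (1−p)^25
= 3276 · 1.6777e-05 · 0.19138 = 0.01052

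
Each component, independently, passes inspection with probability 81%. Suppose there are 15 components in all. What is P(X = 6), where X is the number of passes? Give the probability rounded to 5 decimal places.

X ~ Binomial(n=15, p=0.81).
P(X=6) = C(15,6) · p^6 · (1−p)^9
= 5005 · 0.28243 · 3.2269e-07 = 0.0004561

0.00046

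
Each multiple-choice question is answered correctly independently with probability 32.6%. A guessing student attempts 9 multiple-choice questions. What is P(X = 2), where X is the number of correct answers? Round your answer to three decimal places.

0.242

X ~ Binomial(n=9, p=0.326).
P(X=2) = C(9,2) · p^2 · (1−p)^7
= 36 · 0.10628 · 0.063186 = 0.24174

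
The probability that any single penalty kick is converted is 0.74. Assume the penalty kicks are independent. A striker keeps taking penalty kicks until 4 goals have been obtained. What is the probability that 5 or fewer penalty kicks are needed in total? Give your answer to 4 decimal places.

0.6117

Finishing within 5 penalty kicks ⇔ at least 4 successes in the first 5. With X ~ Binomial(5, 0.74), P(Y ≤ 5) = 1 − P(X ≤ 3).
  k=0: C(5,0)·0.74^0·0.26^5 = 0.001188
  k=1: C(5,1)·0.74^1·0.26^4 = 0.016908
  k=2: C(5,2)·0.74^2·0.26^3 = 0.096246
  k=3: C(5,3)·0.74^3·0.26^2 = 0.273931
1 − 0.388274 = 0.611726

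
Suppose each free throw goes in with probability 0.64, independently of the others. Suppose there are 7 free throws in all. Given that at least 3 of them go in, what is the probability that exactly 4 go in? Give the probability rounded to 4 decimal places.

0.2922

X ~ Binomial(7, 0.64). Want P(X=4 | X≥3) = P(X=4) / P(X≥3).
P(X=4) = C(7,4)·0.64^4·0.36^3 = 0.273965
P(X≥3) = 1 − 0.000784 − 0.009752 − 0.052011 = 0.937454
Ratio = 0.273965 / 0.937454 = 0.292244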